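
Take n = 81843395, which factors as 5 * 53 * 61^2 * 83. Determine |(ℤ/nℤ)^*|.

φ(81843395) = 81843395 · (1 − 1/5) · (1 − 1/53) · (1 − 1/61) · (1 − 1/83)
       = 81843395 · 1023360/1341695 = 62424960.

62424960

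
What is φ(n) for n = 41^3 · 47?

φ(41^3) = 41^3 − 41^2 = 68921 − 1681 = 67240.
φ(47) = 47 − 1 = 46.
Multiply: 67240 · 46 = 3093040.

3093040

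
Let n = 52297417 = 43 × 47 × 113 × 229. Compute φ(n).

49335552

φ(43) = 43 − 1 = 42.
φ(47) = 47 − 1 = 46.
φ(113) = 113 − 1 = 112.
φ(229) = 229 − 1 = 228.
Since φ is multiplicative, φ(52297417) = 42 · 46 · 112 · 228 = 49335552.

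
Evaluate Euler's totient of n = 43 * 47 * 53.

100464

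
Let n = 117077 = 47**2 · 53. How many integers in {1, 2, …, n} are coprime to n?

112424

φ(47^2) = 47^2 − 47^1 = 2209 − 47 = 2162.
φ(53) = 53 − 1 = 52.
Since φ is multiplicative, φ(117077) = 2162 · 52 = 112424.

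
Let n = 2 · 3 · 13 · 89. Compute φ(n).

φ(6942) = 6942 · (1 − 1/2) · (1 − 1/3) · (1 − 1/13) · (1 − 1/89)
       = 6942 · 2112/6942 = 2112.

2112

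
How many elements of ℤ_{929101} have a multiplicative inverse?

806400

First factor: 929101 = 17 × 31 × 41 × 43.
φ(929101) = 929101 · (1 − 1/17) · (1 − 1/31) · (1 − 1/41) · (1 − 1/43)
       = 929101 · 806400/929101 = 806400.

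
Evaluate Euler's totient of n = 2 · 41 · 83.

φ(2) = 2 − 1 = 1.
φ(41) = 41 − 1 = 40.
φ(83) = 83 − 1 = 82.
φ(6806) = 1 × 40 × 82 = 3280.

3280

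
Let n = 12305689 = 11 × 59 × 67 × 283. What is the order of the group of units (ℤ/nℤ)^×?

φ(11) = 11 − 1 = 10.
φ(59) = 59 − 1 = 58.
φ(67) = 67 − 1 = 66.
φ(283) = 283 − 1 = 282.
Multiply: 10 · 58 · 66 · 282 = 10794960.

10794960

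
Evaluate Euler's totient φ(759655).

524160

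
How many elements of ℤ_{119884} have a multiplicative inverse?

53760

First factor: 119884 = 2**2 · 17 · 41 · 43.
φ(2^2) = 2^1·(2−1) = 2·1 = 2.
φ(17) = 17 − 1 = 16.
φ(41) = 41 − 1 = 40.
φ(43) = 43 − 1 = 42.
Multiply: 2 · 16 · 40 · 42 = 53760.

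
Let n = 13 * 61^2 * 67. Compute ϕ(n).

φ(13) = 13 − 1 = 12.
φ(61^2) = 61^2 − 61^1 = 3721 − 61 = 3660.
φ(67) = 67 − 1 = 66.
Since φ is multiplicative, φ(3240991) = 12 · 3660 · 66 = 2898720.

2898720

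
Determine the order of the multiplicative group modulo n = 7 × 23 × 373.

φ(60053) = 60053 · (1 − 1/7) · (1 − 1/23) · (1 − 1/373)
       = 60053 · 49104/60053 = 49104.

49104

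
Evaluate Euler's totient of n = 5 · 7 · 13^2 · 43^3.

φ(470283905) = 470283905 · (1 − 1/5) · (1 − 1/7) · (1 − 1/13) · (1 − 1/43)
       = 470283905 · 12096/19565 = 290751552.

290751552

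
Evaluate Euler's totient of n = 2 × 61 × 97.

φ(2) = 2 − 1 = 1.
φ(61) = 61 − 1 = 60.
φ(97) = 97 − 1 = 96.
Since φ is multiplicative, φ(11834) = 1 · 60 · 96 = 5760.

5760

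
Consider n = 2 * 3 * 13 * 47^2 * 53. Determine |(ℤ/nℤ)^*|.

φ(9132006) = 9132006 · (1 − 1/2) · (1 − 1/3) · (1 − 1/13) · (1 − 1/47) · (1 − 1/53)
       = 9132006 · 57408/194298 = 2698176.

2698176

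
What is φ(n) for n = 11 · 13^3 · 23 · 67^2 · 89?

φ(11) = 11 − 1 = 10.
φ(13^3) = 13^2·(13−1) = 169·12 = 2028.
φ(23) = 23 − 1 = 22.
φ(67^2) = 67^2 − 67^1 = 4489 − 67 = 4422.
φ(89) = 89 − 1 = 88.
φ(222070152161) = 10 × 2028 × 22 × 4422 × 88 = 173616917760.

173616917760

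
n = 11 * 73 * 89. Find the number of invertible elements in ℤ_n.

63360

φ(71467) = 71467 · (1 − 1/11) · (1 − 1/73) · (1 − 1/89)
       = 71467 · 63360/71467 = 63360.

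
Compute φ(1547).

Factor 1547: 1547 = 7 * 13 * 17.
φ(1547) = 1547 · (1 − 1/7) · (1 − 1/13) · (1 − 1/17)
       = 1547 · 1152/1547 = 1152.

1152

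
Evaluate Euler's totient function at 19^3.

6498

φ(19^3) = 19^3 − 19^2 = 6859 − 361 = 6498.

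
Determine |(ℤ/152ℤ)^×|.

72

First factor: 152 = 2^3 · 19.
φ(2^3) = 2^3 − 2^2 = 8 − 4 = 4.
φ(19) = 19 − 1 = 18.
φ(152) = 4 × 18 = 72.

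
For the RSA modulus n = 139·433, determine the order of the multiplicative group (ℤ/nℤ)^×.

59616

φ(60187) = 60187 · (1 − 1/139) · (1 − 1/433)
       = 60187 · 59616/60187 = 59616.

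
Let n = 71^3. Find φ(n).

352870

φ(71^3) = 71^3 − 71^2 = 357911 − 5041 = 352870.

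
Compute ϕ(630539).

630539 = 7 · 13**3 · 41.
φ(630539) = 630539 · (1 − 1/7) · (1 − 1/13) · (1 − 1/41)
       = 630539 · 2880/3731 = 486720.

486720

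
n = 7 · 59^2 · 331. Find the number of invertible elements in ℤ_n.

φ(7) = 7 − 1 = 6.
φ(59^2) = 59^1·(59−1) = 59·58 = 3422.
φ(331) = 331 − 1 = 330.
Multiply: 6 · 3422 · 330 = 6775560.

6775560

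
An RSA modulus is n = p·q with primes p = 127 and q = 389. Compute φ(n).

φ(pq) = (p−1)(q−1) = 126 · 388 = 48888.

48888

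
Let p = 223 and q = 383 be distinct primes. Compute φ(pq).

84804

φ(85409) = 85409 · (1 − 1/223) · (1 − 1/383)
       = 85409 · 84804/85409 = 84804.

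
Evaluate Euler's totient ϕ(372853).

310464

First factor: 372853 = 13 × 23 × 29 × 43.
φ(13) = 13 − 1 = 12.
φ(23) = 23 − 1 = 22.
φ(29) = 29 − 1 = 28.
φ(43) = 43 − 1 = 42.
Multiply: 12 · 22 · 28 · 42 = 310464.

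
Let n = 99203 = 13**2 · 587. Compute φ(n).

91416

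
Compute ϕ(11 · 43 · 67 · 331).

9147600

φ(11) = 11 − 1 = 10.
φ(43) = 43 − 1 = 42.
φ(67) = 67 − 1 = 66.
φ(331) = 331 − 1 = 330.
Multiply: 10 · 42 · 66 · 330 = 9147600.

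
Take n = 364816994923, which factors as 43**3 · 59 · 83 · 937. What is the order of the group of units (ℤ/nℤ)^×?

345703595328

φ(43^3) = 43^2·(43−1) = 1849·42 = 77658.
φ(59) = 59 − 1 = 58.
φ(83) = 83 − 1 = 82.
φ(937) = 937 − 1 = 936.
Multiply: 77658 · 58 · 82 · 936 = 345703595328.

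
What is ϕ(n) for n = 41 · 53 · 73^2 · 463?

φ(41) = 41 − 1 = 40.
φ(53) = 53 − 1 = 52.
φ(73^2) = 73^1·(73−1) = 73·72 = 5256.
φ(463) = 463 − 1 = 462.
Since φ is multiplicative, φ(5361501571) = 40 · 52 · 5256 · 462 = 5050805760.

5050805760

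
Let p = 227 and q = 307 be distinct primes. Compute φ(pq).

69156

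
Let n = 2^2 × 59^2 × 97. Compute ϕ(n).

657024

φ(1350628) = 1350628 · (1 − 1/2) · (1 − 1/59) · (1 − 1/97)
       = 1350628 · 5568/11446 = 657024.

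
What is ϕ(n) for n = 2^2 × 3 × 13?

φ(2^2) = 2^1·(2−1) = 2·1 = 2.
φ(3) = 3 − 1 = 2.
φ(13) = 13 − 1 = 12.
Multiply: 2 · 2 · 12 = 48.

48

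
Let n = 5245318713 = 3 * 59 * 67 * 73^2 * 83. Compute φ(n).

φ(5245318713) = 5245318713 · (1 − 1/3) · (1 − 1/59) · (1 − 1/67) · (1 − 1/73) · (1 − 1/83)
       = 5245318713 · 45201024/71853681 = 3299674752.

3299674752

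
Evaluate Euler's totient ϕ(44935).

44935 = 5 · 11 · 19 · 43.
φ(44935) = 44935 · (1 − 1/5) · (1 − 1/11) · (1 − 1/19) · (1 − 1/43)
       = 44935 · 30240/44935 = 30240.

30240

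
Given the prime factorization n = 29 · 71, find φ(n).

φ(29) = 29 − 1 = 28.
φ(71) = 71 − 1 = 70.
Multiply: 28 · 70 = 1960.

1960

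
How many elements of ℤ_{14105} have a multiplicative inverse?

8640

First factor: 14105 = 5 × 7 × 13 × 31.
φ(14105) = 14105 · (1 − 1/5) · (1 − 1/7) · (1 − 1/13) · (1 − 1/31)
       = 14105 · 8640/14105 = 8640.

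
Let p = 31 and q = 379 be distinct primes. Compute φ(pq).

φ(11749) = 11749 · (1 − 1/31) · (1 − 1/379)
       = 11749 · 11340/11749 = 11340.

11340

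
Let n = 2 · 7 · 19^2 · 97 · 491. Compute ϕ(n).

96526080

φ(2) = 2 − 1 = 1.
φ(7) = 7 − 1 = 6.
φ(19^2) = 19^2 − 19^1 = 361 − 19 = 342.
φ(97) = 97 − 1 = 96.
φ(491) = 491 − 1 = 490.
Multiply: 1 · 6 · 342 · 96 · 490 = 96526080.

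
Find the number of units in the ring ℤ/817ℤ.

Prime factorization: 817 = 19 · 43.
φ(817) = 817 · (1 − 1/19) · (1 − 1/43)
       = 817 · 756/817 = 756.

756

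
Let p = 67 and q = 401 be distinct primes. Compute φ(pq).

For distinct primes, φ(pq) = (p−1)(q−1) = 66 × 400 = 26400.

26400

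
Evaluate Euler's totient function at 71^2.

4970

φ(5041) = 5041 · (1 − 1/71)
       = 5041 · 70/71 = 4970.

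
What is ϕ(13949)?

12096

Prime factorization: 13949 = 13 · 29 · 37.
φ(13949) = 13949 · (1 − 1/13) · (1 − 1/29) · (1 − 1/37)
       = 13949 · 12096/13949 = 12096.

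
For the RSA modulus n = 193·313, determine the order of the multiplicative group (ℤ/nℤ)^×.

φ(193) = 193 − 1 = 192.
φ(313) = 313 − 1 = 312.
Multiply: 192 · 312 = 59904.

59904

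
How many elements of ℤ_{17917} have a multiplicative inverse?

15840

Factor 17917: 17917 = 19 · 23 · 41.
φ(17917) = 17917 · (1 − 1/19) · (1 − 1/23) · (1 − 1/41)
       = 17917 · 15840/17917 = 15840.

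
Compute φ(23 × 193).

4224

φ(4439) = 4439 · (1 − 1/23) · (1 − 1/193)
       = 4439 · 4224/4439 = 4224.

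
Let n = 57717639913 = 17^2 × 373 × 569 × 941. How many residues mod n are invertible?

φ(57717639913) = 57717639913 · (1 − 1/17) · (1 − 1/373) · (1 − 1/569) · (1 − 1/941)
       = 57717639913 · 3177891840/3395155289 = 54024161280.

54024161280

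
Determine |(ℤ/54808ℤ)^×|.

23040

First factor: 54808 = 2^3 · 13 · 17 · 31.
φ(54808) = 54808 · (1 − 1/2) · (1 − 1/13) · (1 − 1/17) · (1 − 1/31)
       = 54808 · 5760/13702 = 23040.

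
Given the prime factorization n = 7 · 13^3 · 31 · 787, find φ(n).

286921440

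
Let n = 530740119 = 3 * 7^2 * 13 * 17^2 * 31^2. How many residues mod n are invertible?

254983680

φ(3) = 3 − 1 = 2.
φ(7^2) = 7^1·(7−1) = 7·6 = 42.
φ(13) = 13 − 1 = 12.
φ(17^2) = 17^2 − 17^1 = 289 − 17 = 272.
φ(31^2) = 31^2 − 31^1 = 961 − 31 = 930.
φ(530740119) = 2 × 42 × 12 × 272 × 930 = 254983680.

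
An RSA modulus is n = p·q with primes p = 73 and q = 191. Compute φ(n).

13680

φ(pq) = (p−1)(q−1) = 72 · 190 = 13680.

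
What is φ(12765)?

Factor 12765: 12765 = 3 × 5 × 23 × 37.
φ(12765) = 12765 · (1 − 1/3) · (1 − 1/5) · (1 − 1/23) · (1 − 1/37)
       = 12765 · 6336/12765 = 6336.

6336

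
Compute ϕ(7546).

2940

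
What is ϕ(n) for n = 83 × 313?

φ(83) = 83 − 1 = 82.
φ(313) = 313 − 1 = 312.
Multiply: 82 · 312 = 25584.

25584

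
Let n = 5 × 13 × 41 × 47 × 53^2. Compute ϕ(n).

φ(5) = 5 − 1 = 4.
φ(13) = 13 − 1 = 12.
φ(41) = 41 − 1 = 40.
φ(47) = 47 − 1 = 46.
φ(53^2) = 53^1·(53−1) = 53·52 = 2756.
Multiply: 4 · 12 · 40 · 46 · 2756 = 243409920.

243409920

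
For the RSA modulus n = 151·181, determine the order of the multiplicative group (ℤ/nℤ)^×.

27000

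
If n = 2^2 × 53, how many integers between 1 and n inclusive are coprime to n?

104

φ(212) = 212 · (1 − 1/2) · (1 − 1/53)
       = 212 · 52/106 = 104.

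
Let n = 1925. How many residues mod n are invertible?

1200

First factor: 1925 = 5^2 · 7 · 11.
φ(5^2) = 5^1·(5−1) = 5·4 = 20.
φ(7) = 7 − 1 = 6.
φ(11) = 11 − 1 = 10.
Multiply: 20 · 6 · 10 = 1200.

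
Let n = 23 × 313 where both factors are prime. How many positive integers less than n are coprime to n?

φ(23) = 23 − 1 = 22.
φ(313) = 313 − 1 = 312.
Since φ is multiplicative, φ(7199) = 22 · 312 = 6864.

6864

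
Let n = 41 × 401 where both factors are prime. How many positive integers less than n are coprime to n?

φ(pq) = (p−1)(q−1) = 40 · 400 = 16000.

16000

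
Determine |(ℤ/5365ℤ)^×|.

4032

Factor 5365: 5365 = 5 × 29 × 37.
φ(5) = 5 − 1 = 4.
φ(29) = 29 − 1 = 28.
φ(37) = 37 − 1 = 36.
Multiply: 4 · 28 · 36 = 4032.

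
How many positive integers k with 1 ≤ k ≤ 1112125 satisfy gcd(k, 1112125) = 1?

720000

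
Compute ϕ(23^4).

267674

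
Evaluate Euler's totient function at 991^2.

981090

φ(991^2) = 991^1·(991−1) = 991·990 = 981090.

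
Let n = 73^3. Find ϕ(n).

383688

φ(73^3) = 73^2·(73−1) = 5329·72 = 383688.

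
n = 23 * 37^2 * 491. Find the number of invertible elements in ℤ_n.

14358960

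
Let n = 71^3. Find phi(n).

φ(71^3) = 71^2·(71−1) = 5041·70 = 352870.

352870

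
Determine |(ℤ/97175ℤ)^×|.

68640

97175 = 5**2 · 13**2 · 23.
φ(5^2) = 5^1·(5−1) = 5·4 = 20.
φ(13^2) = 13^2 − 13^1 = 169 − 13 = 156.
φ(23) = 23 − 1 = 22.
Since φ is multiplicative, φ(97175) = 20 · 156 · 22 = 68640.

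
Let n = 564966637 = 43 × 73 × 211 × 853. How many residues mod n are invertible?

φ(564966637) = 564966637 · (1 − 1/43) · (1 − 1/73) · (1 − 1/211) · (1 − 1/853)
       = 564966637 · 541054080/564966637 = 541054080.

541054080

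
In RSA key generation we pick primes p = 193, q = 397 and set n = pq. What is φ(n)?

φ(193) = 193 − 1 = 192.
φ(397) = 397 − 1 = 396.
Since φ is multiplicative, φ(76621) = 192 · 396 = 76032.

76032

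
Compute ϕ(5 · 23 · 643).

56496

φ(73945) = 73945 · (1 − 1/5) · (1 − 1/23) · (1 − 1/643)
       = 73945 · 56496/73945 = 56496.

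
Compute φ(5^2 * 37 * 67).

47520

φ(5^2) = 5^1·(5−1) = 5·4 = 20.
φ(37) = 37 − 1 = 36.
φ(67) = 67 − 1 = 66.
Since φ is multiplicative, φ(61975) = 20 · 36 · 66 = 47520.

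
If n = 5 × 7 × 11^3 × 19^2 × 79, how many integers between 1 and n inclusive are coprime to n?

φ(5) = 5 − 1 = 4.
φ(7) = 7 − 1 = 6.
φ(11^3) = 11^3 − 11^2 = 1331 − 121 = 1210.
φ(19^2) = 19^1·(19−1) = 19·18 = 342.
φ(79) = 79 − 1 = 78.
Multiply: 4 · 6 · 1210 · 342 · 78 = 774671040.

774671040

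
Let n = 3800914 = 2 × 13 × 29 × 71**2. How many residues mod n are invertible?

1669920

φ(3800914) = 3800914 · (1 − 1/2) · (1 − 1/13) · (1 − 1/29) · (1 − 1/71)
       = 3800914 · 23520/53534 = 1669920.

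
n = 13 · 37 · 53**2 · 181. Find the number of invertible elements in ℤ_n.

φ(244554349) = 244554349 · (1 − 1/13) · (1 − 1/37) · (1 − 1/53) · (1 − 1/181)
       = 244554349 · 4043520/4614233 = 214306560.

214306560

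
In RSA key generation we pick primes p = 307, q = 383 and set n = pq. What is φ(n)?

116892

φ(117581) = 117581 · (1 − 1/307) · (1 − 1/383)
       = 117581 · 116892/117581 = 116892.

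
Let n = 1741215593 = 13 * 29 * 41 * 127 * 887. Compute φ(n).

φ(1741215593) = 1741215593 · (1 − 1/13) · (1 − 1/29) · (1 − 1/41) · (1 − 1/127) · (1 − 1/887)
       = 1741215593 · 1500387840/1741215593 = 1500387840.

1500387840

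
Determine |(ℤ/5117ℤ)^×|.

5117 = 7 · 17 · 43.
φ(7) = 7 − 1 = 6.
φ(17) = 17 − 1 = 16.
φ(43) = 43 − 1 = 42.
φ(5117) = 6 × 16 × 42 = 4032.

4032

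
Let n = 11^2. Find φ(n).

110

φ(121) = 121 · (1 − 1/11)
       = 121 · 10/11 = 110.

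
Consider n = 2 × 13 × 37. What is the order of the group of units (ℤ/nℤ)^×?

432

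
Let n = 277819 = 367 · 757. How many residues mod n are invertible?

φ(367) = 367 − 1 = 366.
φ(757) = 757 − 1 = 756.
Since φ is multiplicative, φ(277819) = 366 · 756 = 276696.

276696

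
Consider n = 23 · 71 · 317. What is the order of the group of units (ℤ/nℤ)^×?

486640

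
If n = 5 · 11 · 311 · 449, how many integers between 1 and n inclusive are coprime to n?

φ(7680145) = 7680145 · (1 − 1/5) · (1 − 1/11) · (1 − 1/311) · (1 − 1/449)
       = 7680145 · 5555200/7680145 = 5555200.

5555200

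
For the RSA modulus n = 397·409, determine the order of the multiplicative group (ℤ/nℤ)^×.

φ(n) = (p − 1)(q − 1) = (397−1)(409−1) = 396·408 = 161568.

161568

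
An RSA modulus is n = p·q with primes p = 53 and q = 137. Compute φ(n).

For distinct primes, φ(pq) = (p−1)(q−1) = 52 × 136 = 7072.

7072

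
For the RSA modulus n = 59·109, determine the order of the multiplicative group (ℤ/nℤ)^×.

6264

For distinct primes, φ(pq) = (p−1)(q−1) = 58 × 108 = 6264.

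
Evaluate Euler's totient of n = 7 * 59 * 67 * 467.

10703088

φ(12922357) = 12922357 · (1 − 1/7) · (1 − 1/59) · (1 − 1/67) · (1 − 1/467)
       = 12922357 · 10703088/12922357 = 10703088.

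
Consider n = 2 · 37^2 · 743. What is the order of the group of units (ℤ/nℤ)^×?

988344

φ(2034334) = 2034334 · (1 − 1/2) · (1 − 1/37) · (1 − 1/743)
       = 2034334 · 26712/54982 = 988344.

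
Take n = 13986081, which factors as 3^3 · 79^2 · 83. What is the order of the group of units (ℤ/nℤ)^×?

9095112

φ(13986081) = 13986081 · (1 − 1/3) · (1 − 1/79) · (1 − 1/83)
       = 13986081 · 12792/19671 = 9095112.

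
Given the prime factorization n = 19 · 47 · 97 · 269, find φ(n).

21302784

φ(19) = 19 − 1 = 18.
φ(47) = 47 − 1 = 46.
φ(97) = 97 − 1 = 96.
φ(269) = 269 − 1 = 268.
Since φ is multiplicative, φ(23301049) = 18 · 46 · 96 · 268 = 21302784.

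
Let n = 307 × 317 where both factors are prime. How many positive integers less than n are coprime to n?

96696

For distinct primes, φ(pq) = (p−1)(q−1) = 306 × 316 = 96696.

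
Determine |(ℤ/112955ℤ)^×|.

Prime factorization: 112955 = 5 * 19 * 29 * 41.
φ(112955) = 112955 · (1 − 1/5) · (1 − 1/19) · (1 − 1/29) · (1 − 1/41)
       = 112955 · 80640/112955 = 80640.

80640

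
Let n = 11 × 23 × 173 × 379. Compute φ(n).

φ(11) = 11 − 1 = 10.
φ(23) = 23 − 1 = 22.
φ(173) = 173 − 1 = 172.
φ(379) = 379 − 1 = 378.
Multiply: 10 · 22 · 172 · 378 = 14303520.

14303520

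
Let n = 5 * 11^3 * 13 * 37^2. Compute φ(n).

φ(118439035) = 118439035 · (1 − 1/5) · (1 − 1/11) · (1 − 1/13) · (1 − 1/37)
       = 118439035 · 17280/26455 = 77362560.

77362560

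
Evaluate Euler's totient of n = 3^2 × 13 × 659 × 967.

φ(3^2) = 3^2 − 3^1 = 9 − 3 = 6.
φ(13) = 13 − 1 = 12.
φ(659) = 659 − 1 = 658.
φ(967) = 967 − 1 = 966.
φ(74558601) = 6 × 12 × 658 × 966 = 45765216.

45765216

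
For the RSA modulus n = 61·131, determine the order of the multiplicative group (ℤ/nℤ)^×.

φ(7991) = 7991 · (1 − 1/61) · (1 − 1/131)
       = 7991 · 7800/7991 = 7800.

7800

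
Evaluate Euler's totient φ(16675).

12320

16675 = 5^2 * 23 * 29.
φ(16675) = 16675 · (1 − 1/5) · (1 − 1/23) · (1 − 1/29)
       = 16675 · 2464/3335 = 12320.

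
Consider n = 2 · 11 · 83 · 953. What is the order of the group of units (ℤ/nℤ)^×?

φ(2) = 2 − 1 = 1.
φ(11) = 11 − 1 = 10.
φ(83) = 83 − 1 = 82.
φ(953) = 953 − 1 = 952.
Multiply: 1 · 10 · 82 · 952 = 780640.

780640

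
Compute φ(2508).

720

First factor: 2508 = 2^2 × 3 × 11 × 19.
φ(2508) = 2508 · (1 − 1/2) · (1 − 1/3) · (1 − 1/11) · (1 − 1/19)
       = 2508 · 360/1254 = 720.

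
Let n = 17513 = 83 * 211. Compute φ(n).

17220

φ(83) = 83 − 1 = 82.
φ(211) = 211 − 1 = 210.
Multiply: 82 · 210 = 17220.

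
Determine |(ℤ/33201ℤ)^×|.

33201 = 3^2 * 7 * 17 * 31.
φ(33201) = 33201 · (1 − 1/3) · (1 − 1/7) · (1 − 1/17) · (1 − 1/31)
       = 33201 · 5760/11067 = 17280.

17280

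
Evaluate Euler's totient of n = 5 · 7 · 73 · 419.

φ(1070545) = 1070545 · (1 − 1/5) · (1 − 1/7) · (1 − 1/73) · (1 − 1/419)
       = 1070545 · 722304/1070545 = 722304.

722304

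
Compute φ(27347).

First factor: 27347 = 23 · 29 · 41.
φ(27347) = 27347 · (1 − 1/23) · (1 − 1/29) · (1 − 1/41)
       = 27347 · 24640/27347 = 24640.

24640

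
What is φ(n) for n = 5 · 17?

64

φ(5) = 5 − 1 = 4.
φ(17) = 17 − 1 = 16.
Multiply: 4 · 16 = 64.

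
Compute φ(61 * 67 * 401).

φ(1638887) = 1638887 · (1 − 1/61) · (1 − 1/67) · (1 − 1/401)
       = 1638887 · 1584000/1638887 = 1584000.

1584000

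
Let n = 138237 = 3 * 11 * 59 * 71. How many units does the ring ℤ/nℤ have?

φ(3) = 3 − 1 = 2.
φ(11) = 11 − 1 = 10.
φ(59) = 59 − 1 = 58.
φ(71) = 71 − 1 = 70.
Multiply: 2 · 10 · 58 · 70 = 81200.

81200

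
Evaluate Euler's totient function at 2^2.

2

φ(4) = 4 · (1 − 1/2)
       = 4 · 1/2 = 2.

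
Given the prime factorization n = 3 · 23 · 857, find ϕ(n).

37664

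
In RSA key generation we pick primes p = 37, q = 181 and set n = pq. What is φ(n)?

6480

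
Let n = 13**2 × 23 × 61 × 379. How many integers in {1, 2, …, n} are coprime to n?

77837760

φ(89863553) = 89863553 · (1 − 1/13) · (1 − 1/23) · (1 − 1/61) · (1 − 1/379)
       = 89863553 · 5987520/6912581 = 77837760.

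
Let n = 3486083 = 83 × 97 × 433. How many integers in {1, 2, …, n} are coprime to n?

φ(3486083) = 3486083 · (1 − 1/83) · (1 − 1/97) · (1 − 1/433)
       = 3486083 · 3400704/3486083 = 3400704.

3400704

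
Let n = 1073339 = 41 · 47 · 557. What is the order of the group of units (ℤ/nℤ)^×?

φ(1073339) = 1073339 · (1 − 1/41) · (1 − 1/47) · (1 − 1/557)
       = 1073339 · 1023040/1073339 = 1023040.

1023040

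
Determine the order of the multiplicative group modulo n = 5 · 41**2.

φ(5) = 5 − 1 = 4.
φ(41^2) = 41^2 − 41^1 = 1681 − 41 = 1640.
Since φ is multiplicative, φ(8405) = 4 · 1640 = 6560.

6560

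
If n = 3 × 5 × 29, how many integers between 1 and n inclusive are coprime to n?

φ(3) = 3 − 1 = 2.
φ(5) = 5 − 1 = 4.
φ(29) = 29 − 1 = 28.
Since φ is multiplicative, φ(435) = 2 · 4 · 28 = 224.

224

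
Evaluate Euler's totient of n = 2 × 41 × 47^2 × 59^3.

17460139040

φ(37201941302) = 37201941302 · (1 − 1/2) · (1 − 1/41) · (1 − 1/47) · (1 − 1/59)
       = 37201941302 · 106720/227386 = 17460139040.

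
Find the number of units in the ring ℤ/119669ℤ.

101640

First factor: 119669 = 11**2 · 23 · 43.
φ(119669) = 119669 · (1 − 1/11) · (1 − 1/23) · (1 − 1/43)
       = 119669 · 9240/10879 = 101640.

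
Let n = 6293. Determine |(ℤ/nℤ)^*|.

5040

Factor 6293: 6293 = 7 · 29 · 31.
φ(7) = 7 − 1 = 6.
φ(29) = 29 − 1 = 28.
φ(31) = 31 − 1 = 30.
φ(6293) = 6 × 28 × 30 = 5040.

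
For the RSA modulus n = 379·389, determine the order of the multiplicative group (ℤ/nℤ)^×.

For distinct primes, φ(pq) = (p−1)(q−1) = 378 × 388 = 146664.

146664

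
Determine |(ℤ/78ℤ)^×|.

24

78 = 2 * 3 * 13.
φ(2) = 2 − 1 = 1.
φ(3) = 3 − 1 = 2.
φ(13) = 13 − 1 = 12.
Multiply: 1 · 2 · 12 = 24.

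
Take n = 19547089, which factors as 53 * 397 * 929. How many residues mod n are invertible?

19109376

φ(53) = 53 − 1 = 52.
φ(397) = 397 − 1 = 396.
φ(929) = 929 − 1 = 928.
Since φ is multiplicative, φ(19547089) = 52 · 396 · 928 = 19109376.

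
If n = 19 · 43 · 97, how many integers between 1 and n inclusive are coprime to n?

72576

φ(19) = 19 − 1 = 18.
φ(43) = 43 − 1 = 42.
φ(97) = 97 − 1 = 96.
φ(79249) = 18 × 42 × 96 = 72576.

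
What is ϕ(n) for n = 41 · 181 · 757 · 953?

φ(41) = 41 − 1 = 40.
φ(181) = 181 − 1 = 180.
φ(757) = 757 − 1 = 756.
φ(953) = 953 − 1 = 952.
Multiply: 40 · 180 · 756 · 952 = 5181926400.

5181926400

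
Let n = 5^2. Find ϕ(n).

20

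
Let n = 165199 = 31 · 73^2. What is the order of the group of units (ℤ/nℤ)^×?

157680

φ(31) = 31 − 1 = 30.
φ(73^2) = 73^1·(73−1) = 73·72 = 5256.
Multiply: 30 · 5256 = 157680.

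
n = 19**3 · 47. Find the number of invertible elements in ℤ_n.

φ(19^3) = 19^3 − 19^2 = 6859 − 361 = 6498.
φ(47) = 47 − 1 = 46.
Multiply: 6498 · 46 = 298908.

298908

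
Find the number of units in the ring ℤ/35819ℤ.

28224

First factor: 35819 = 7^2 · 17 · 43.
φ(7^2) = 7^1·(7−1) = 7·6 = 42.
φ(17) = 17 − 1 = 16.
φ(43) = 43 − 1 = 42.
Multiply: 42 · 16 · 42 = 28224.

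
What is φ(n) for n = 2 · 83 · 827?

67732

φ(137282) = 137282 · (1 − 1/2) · (1 − 1/83) · (1 − 1/827)
       = 137282 · 67732/137282 = 67732.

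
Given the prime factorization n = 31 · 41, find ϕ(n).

1200

φ(1271) = 1271 · (1 − 1/31) · (1 − 1/41)
       = 1271 · 1200/1271 = 1200.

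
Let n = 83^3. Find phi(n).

564898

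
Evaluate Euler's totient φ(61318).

27720

First factor: 61318 = 2 · 23 · 31 · 43.
φ(2) = 2 − 1 = 1.
φ(23) = 23 − 1 = 22.
φ(31) = 31 − 1 = 30.
φ(43) = 43 − 1 = 42.
Since φ is multiplicative, φ(61318) = 1 · 22 · 30 · 42 = 27720.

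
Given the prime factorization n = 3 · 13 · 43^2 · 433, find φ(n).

18724608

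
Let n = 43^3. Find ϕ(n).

77658

φ(43^3) = 43^3 − 43^2 = 79507 − 1849 = 77658.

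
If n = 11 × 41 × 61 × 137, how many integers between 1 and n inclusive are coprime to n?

φ(11) = 11 − 1 = 10.
φ(41) = 41 − 1 = 40.
φ(61) = 61 − 1 = 60.
φ(137) = 137 − 1 = 136.
Multiply: 10 · 40 · 60 · 136 = 3264000.

3264000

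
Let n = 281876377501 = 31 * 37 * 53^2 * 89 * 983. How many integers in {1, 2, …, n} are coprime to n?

φ(281876377501) = 281876377501 · (1 − 1/31) · (1 − 1/37) · (1 − 1/53) · (1 − 1/89) · (1 − 1/983)
       = 281876377501 · 4853122560/5318422217 = 257215495680.

257215495680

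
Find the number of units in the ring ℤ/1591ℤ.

Prime factorization: 1591 = 37 × 43.
φ(37) = 37 − 1 = 36.
φ(43) = 43 − 1 = 42.
Since φ is multiplicative, φ(1591) = 36 · 42 = 1512.

1512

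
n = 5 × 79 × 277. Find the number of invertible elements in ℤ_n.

φ(109415) = 109415 · (1 − 1/5) · (1 − 1/79) · (1 − 1/277)
       = 109415 · 86112/109415 = 86112.

86112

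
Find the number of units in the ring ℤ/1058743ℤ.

806400

Factor 1058743: 1058743 = 7^2 × 17 × 31 × 41.
φ(7^2) = 7^2 − 7^1 = 49 − 7 = 42.
φ(17) = 17 − 1 = 16.
φ(31) = 31 − 1 = 30.
φ(41) = 41 − 1 = 40.
Since φ is multiplicative, φ(1058743) = 42 · 16 · 30 · 40 = 806400.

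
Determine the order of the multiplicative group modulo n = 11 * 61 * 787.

471600

φ(11) = 11 − 1 = 10.
φ(61) = 61 − 1 = 60.
φ(787) = 787 − 1 = 786.
Multiply: 10 · 60 · 786 = 471600.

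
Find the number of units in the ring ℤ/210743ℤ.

183456

210743 = 13**2 · 29 · 43.
φ(210743) = 210743 · (1 − 1/13) · (1 − 1/29) · (1 − 1/43)
       = 210743 · 14112/16211 = 183456.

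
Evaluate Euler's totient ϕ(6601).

5280

6601 = 7 × 23 × 41.
φ(6601) = 6601 · (1 − 1/7) · (1 − 1/23) · (1 − 1/41)
       = 6601 · 5280/6601 = 5280.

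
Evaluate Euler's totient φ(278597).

226800

Factor 278597: 278597 = 11 · 19 · 31 · 43.
φ(11) = 11 − 1 = 10.
φ(19) = 19 − 1 = 18.
φ(31) = 31 − 1 = 30.
φ(43) = 43 − 1 = 42.
φ(278597) = 10 × 18 × 30 × 42 = 226800.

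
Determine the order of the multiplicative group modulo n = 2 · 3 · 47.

φ(2) = 2 − 1 = 1.
φ(3) = 3 − 1 = 2.
φ(47) = 47 − 1 = 46.
φ(282) = 1 × 2 × 46 = 92.

92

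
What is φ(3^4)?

54

φ(3^4) = 3^3·(3−1) = 27·2 = 54.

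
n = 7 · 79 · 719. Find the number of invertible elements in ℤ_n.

336024

φ(397607) = 397607 · (1 − 1/7) · (1 − 1/79) · (1 − 1/719)
       = 397607 · 336024/397607 = 336024.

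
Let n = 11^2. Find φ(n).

110

φ(11^2) = 11^1·(11−1) = 11·10 = 110.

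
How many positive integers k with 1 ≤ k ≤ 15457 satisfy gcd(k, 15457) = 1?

13440

First factor: 15457 = 13 * 29 * 41.
φ(13) = 13 − 1 = 12.
φ(29) = 29 − 1 = 28.
φ(41) = 41 − 1 = 40.
φ(15457) = 12 × 28 × 40 = 13440.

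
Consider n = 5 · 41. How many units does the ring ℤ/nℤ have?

160

φ(205) = 205 · (1 − 1/5) · (1 − 1/41)
       = 205 · 160/205 = 160.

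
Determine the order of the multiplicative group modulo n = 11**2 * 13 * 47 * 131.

7893600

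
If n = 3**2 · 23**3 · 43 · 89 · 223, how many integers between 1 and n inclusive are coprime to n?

φ(93452159763) = 93452159763 · (1 − 1/3) · (1 − 1/23) · (1 − 1/43) · (1 − 1/89) · (1 − 1/223)
       = 93452159763 · 36102528/58886049 = 57294711936.

57294711936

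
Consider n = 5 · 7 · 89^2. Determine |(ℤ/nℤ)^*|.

187968

φ(5) = 5 − 1 = 4.
φ(7) = 7 − 1 = 6.
φ(89^2) = 89^2 − 89^1 = 7921 − 89 = 7832.
Multiply: 4 · 6 · 7832 = 187968.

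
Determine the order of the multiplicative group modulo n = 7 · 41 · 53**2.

φ(7) = 7 − 1 = 6.
φ(41) = 41 − 1 = 40.
φ(53^2) = 53^2 − 53^1 = 2809 − 53 = 2756.
Since φ is multiplicative, φ(806183) = 6 · 40 · 2756 = 661440.

661440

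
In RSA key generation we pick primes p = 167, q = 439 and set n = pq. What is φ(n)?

72708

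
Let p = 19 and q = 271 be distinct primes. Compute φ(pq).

For distinct primes, φ(pq) = (p−1)(q−1) = 18 × 270 = 4860.

4860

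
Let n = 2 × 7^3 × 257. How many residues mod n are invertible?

φ(2) = 2 − 1 = 1.
φ(7^3) = 7^2·(7−1) = 49·6 = 294.
φ(257) = 257 − 1 = 256.
Since φ is multiplicative, φ(176302) = 1 · 294 · 256 = 75264.

75264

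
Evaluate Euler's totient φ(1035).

528

First factor: 1035 = 3^2 * 5 * 23.
φ(1035) = 1035 · (1 − 1/3) · (1 − 1/5) · (1 − 1/23)
       = 1035 · 176/345 = 528.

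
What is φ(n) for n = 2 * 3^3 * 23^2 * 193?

1748736

φ(2) = 2 − 1 = 1.
φ(3^3) = 3^3 − 3^2 = 27 − 9 = 18.
φ(23^2) = 23^1·(23−1) = 23·22 = 506.
φ(193) = 193 − 1 = 192.
Since φ is multiplicative, φ(5513238) = 1 · 18 · 506 · 192 = 1748736.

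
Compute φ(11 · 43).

φ(473) = 473 · (1 − 1/11) · (1 − 1/43)
       = 473 · 420/473 = 420.

420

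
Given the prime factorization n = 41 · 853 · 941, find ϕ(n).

φ(32909593) = 32909593 · (1 − 1/41) · (1 − 1/853) · (1 − 1/941)
       = 32909593 · 32035200/32909593 = 32035200.

32035200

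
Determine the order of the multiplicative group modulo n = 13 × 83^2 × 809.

65990976

φ(72451613) = 72451613 · (1 − 1/13) · (1 − 1/83) · (1 − 1/809)
       = 72451613 · 795072/872911 = 65990976.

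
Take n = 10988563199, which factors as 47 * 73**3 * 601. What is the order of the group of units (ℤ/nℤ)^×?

φ(10988563199) = 10988563199 · (1 − 1/47) · (1 − 1/73) · (1 − 1/601)
       = 10988563199 · 1987200/2062031 = 10589788800.

10589788800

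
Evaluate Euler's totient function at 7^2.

42

φ(49) = 49 · (1 − 1/7)
       = 49 · 6/7 = 42.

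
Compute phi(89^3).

φ(89^3) = 89^2·(89−1) = 7921·88 = 697048.

697048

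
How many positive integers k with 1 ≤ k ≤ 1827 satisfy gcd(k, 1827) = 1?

1008

First factor: 1827 = 3^2 · 7 · 29.
φ(1827) = 1827 · (1 − 1/3) · (1 − 1/7) · (1 − 1/29)
       = 1827 · 336/609 = 1008.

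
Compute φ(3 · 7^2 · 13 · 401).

φ(766311) = 766311 · (1 − 1/3) · (1 − 1/7) · (1 − 1/13) · (1 − 1/401)
       = 766311 · 57600/109473 = 403200.

403200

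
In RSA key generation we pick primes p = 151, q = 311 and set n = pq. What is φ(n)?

φ(151) = 151 − 1 = 150.
φ(311) = 311 − 1 = 310.
Since φ is multiplicative, φ(46961) = 150 · 310 = 46500.

46500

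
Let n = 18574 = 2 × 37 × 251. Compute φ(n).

9000

φ(18574) = 18574 · (1 − 1/2) · (1 − 1/37) · (1 − 1/251)
       = 18574 · 9000/18574 = 9000.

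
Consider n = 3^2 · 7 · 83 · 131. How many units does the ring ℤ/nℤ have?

φ(3^2) = 3^1·(3−1) = 3·2 = 6.
φ(7) = 7 − 1 = 6.
φ(83) = 83 − 1 = 82.
φ(131) = 131 − 1 = 130.
Since φ is multiplicative, φ(684999) = 6 · 6 · 82 · 130 = 383760.

383760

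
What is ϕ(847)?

847 = 7 × 11^2.
φ(847) = 847 · (1 − 1/7) · (1 − 1/11)
       = 847 · 60/77 = 660.

660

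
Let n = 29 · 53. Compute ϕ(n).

φ(29) = 29 − 1 = 28.
φ(53) = 53 − 1 = 52.
φ(1537) = 28 × 52 = 1456.

1456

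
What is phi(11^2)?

φ(121) = 121 · (1 − 1/11)
       = 121 · 10/11 = 110.

110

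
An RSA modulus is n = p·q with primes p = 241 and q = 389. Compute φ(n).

For distinct primes, φ(pq) = (p−1)(q−1) = 240 × 388 = 93120.

93120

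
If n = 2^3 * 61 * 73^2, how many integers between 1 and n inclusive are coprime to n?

1261440

φ(2600552) = 2600552 · (1 − 1/2) · (1 − 1/61) · (1 − 1/73)
       = 2600552 · 4320/8906 = 1261440.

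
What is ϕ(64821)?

Factor 64821: 64821 = 3 × 17 × 31 × 41.
φ(3) = 3 − 1 = 2.
φ(17) = 17 − 1 = 16.
φ(31) = 31 − 1 = 30.
φ(41) = 41 − 1 = 40.
φ(64821) = 2 × 16 × 30 × 40 = 38400.

38400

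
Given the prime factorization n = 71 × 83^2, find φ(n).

476420

φ(71) = 71 − 1 = 70.
φ(83^2) = 83^1·(83−1) = 83·82 = 6806.
Since φ is multiplicative, φ(489119) = 70 · 6806 = 476420.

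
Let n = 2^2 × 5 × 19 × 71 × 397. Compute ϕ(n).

3991680

φ(10711060) = 10711060 · (1 − 1/2) · (1 − 1/5) · (1 − 1/19) · (1 − 1/71) · (1 − 1/397)
       = 10711060 · 1995840/5355530 = 3991680.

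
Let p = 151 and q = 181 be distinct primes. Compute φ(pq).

For distinct primes, φ(pq) = (p−1)(q−1) = 150 × 180 = 27000.

27000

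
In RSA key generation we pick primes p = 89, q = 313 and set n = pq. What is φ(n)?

For distinct primes, φ(pq) = (p−1)(q−1) = 88 × 312 = 27456.

27456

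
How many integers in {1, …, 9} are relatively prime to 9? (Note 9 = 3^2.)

6

φ(9) = 9 · (1 − 1/3)
       = 9 · 2/3 = 6.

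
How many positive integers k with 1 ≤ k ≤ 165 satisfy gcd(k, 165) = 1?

80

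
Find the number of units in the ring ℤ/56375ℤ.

56375 = 5**3 · 11 · 41.
φ(56375) = 56375 · (1 − 1/5) · (1 − 1/11) · (1 − 1/41)
       = 56375 · 1600/2255 = 40000.

40000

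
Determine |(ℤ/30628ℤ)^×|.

12960

First factor: 30628 = 2**2 · 13 · 19 · 31.
φ(2^2) = 2^1·(2−1) = 2·1 = 2.
φ(13) = 13 − 1 = 12.
φ(19) = 19 − 1 = 18.
φ(31) = 31 − 1 = 30.
φ(30628) = 2 × 12 × 18 × 30 = 12960.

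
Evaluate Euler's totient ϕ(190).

Factor 190: 190 = 2 × 5 × 19.
φ(2) = 2 − 1 = 1.
φ(5) = 5 − 1 = 4.
φ(19) = 19 − 1 = 18.
Since φ is multiplicative, φ(190) = 1 · 4 · 18 = 72.

72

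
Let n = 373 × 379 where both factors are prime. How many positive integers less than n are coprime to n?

For distinct primes, φ(pq) = (p−1)(q−1) = 372 × 378 = 140616.

140616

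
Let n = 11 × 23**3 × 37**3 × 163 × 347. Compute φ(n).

φ(11) = 11 − 1 = 10.
φ(23^3) = 23^3 − 23^2 = 12167 − 529 = 11638.
φ(37^3) = 37^3 − 37^2 = 50653 − 1369 = 49284.
φ(163) = 163 − 1 = 162.
φ(347) = 347 − 1 = 346.
Multiply: 10 · 11638 · 49284 · 162 · 346 = 321495882459840.

321495882459840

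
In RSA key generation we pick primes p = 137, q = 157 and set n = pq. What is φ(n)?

φ(21509) = 21509 · (1 − 1/137) · (1 − 1/157)
       = 21509 · 21216/21509 = 21216.

21216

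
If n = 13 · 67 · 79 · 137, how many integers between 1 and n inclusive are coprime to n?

φ(9426833) = 9426833 · (1 − 1/13) · (1 − 1/67) · (1 − 1/79) · (1 − 1/137)
       = 9426833 · 8401536/9426833 = 8401536.

8401536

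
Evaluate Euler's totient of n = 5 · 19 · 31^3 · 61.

φ(5) = 5 − 1 = 4.
φ(19) = 19 − 1 = 18.
φ(31^3) = 31^2·(31−1) = 961·30 = 28830.
φ(61) = 61 − 1 = 60.
φ(172638845) = 4 × 18 × 28830 × 60 = 124545600.

124545600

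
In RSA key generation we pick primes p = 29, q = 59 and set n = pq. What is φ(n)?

For distinct primes, φ(pq) = (p−1)(q−1) = 28 × 58 = 1624.

1624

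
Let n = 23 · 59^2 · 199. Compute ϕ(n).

φ(23) = 23 − 1 = 22.
φ(59^2) = 59^2 − 59^1 = 3481 − 59 = 3422.
φ(199) = 199 − 1 = 198.
φ(15932537) = 22 × 3422 × 198 = 14906232.

14906232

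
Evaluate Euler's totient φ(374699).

Factor 374699: 374699 = 13 · 19 · 37 · 41.
φ(374699) = 374699 · (1 − 1/13) · (1 − 1/19) · (1 − 1/37) · (1 − 1/41)
       = 374699 · 311040/374699 = 311040.

311040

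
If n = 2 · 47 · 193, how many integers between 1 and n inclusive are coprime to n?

8832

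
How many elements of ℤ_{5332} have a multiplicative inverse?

First factor: 5332 = 2^2 · 31 · 43.
φ(5332) = 5332 · (1 − 1/2) · (1 − 1/31) · (1 − 1/43)
       = 5332 · 1260/2666 = 2520.

2520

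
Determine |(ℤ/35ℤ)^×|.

35 = 5 · 7.
φ(5) = 5 − 1 = 4.
φ(7) = 7 − 1 = 6.
Multiply: 4 · 6 = 24.

24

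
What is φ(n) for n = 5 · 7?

24

φ(35) = 35 · (1 − 1/5) · (1 − 1/7)
       = 35 · 24/35 = 24.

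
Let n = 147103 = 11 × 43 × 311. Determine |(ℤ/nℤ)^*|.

130200

φ(147103) = 147103 · (1 − 1/11) · (1 − 1/43) · (1 − 1/311)
       = 147103 · 130200/147103 = 130200.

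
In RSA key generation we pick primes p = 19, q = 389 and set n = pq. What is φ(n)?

φ(n) = (p − 1)(q − 1) = (19−1)(389−1) = 18·388 = 6984.

6984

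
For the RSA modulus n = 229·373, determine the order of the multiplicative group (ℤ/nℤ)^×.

φ(pq) = (p−1)(q−1) = 228 · 372 = 84816.

84816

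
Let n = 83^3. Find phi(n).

φ(571787) = 571787 · (1 − 1/83)
       = 571787 · 82/83 = 564898.

564898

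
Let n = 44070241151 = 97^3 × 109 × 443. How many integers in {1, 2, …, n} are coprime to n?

φ(97^3) = 97^2·(97−1) = 9409·96 = 903264.
φ(109) = 109 − 1 = 108.
φ(443) = 443 − 1 = 442.
φ(44070241151) = 903264 × 108 × 442 = 43118210304.

43118210304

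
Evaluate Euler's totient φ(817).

Factor 817: 817 = 19 · 43.
φ(19) = 19 − 1 = 18.
φ(43) = 43 − 1 = 42.
Since φ is multiplicative, φ(817) = 18 · 42 = 756.

756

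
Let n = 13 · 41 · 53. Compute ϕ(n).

φ(28249) = 28249 · (1 − 1/13) · (1 − 1/41) · (1 − 1/53)
       = 28249 · 24960/28249 = 24960.

24960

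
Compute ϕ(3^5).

162

φ(243) = 243 · (1 − 1/3)
       = 243 · 2/3 = 162.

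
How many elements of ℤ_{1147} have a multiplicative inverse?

Factor 1147: 1147 = 31 · 37.
φ(31) = 31 − 1 = 30.
φ(37) = 37 − 1 = 36.
φ(1147) = 30 × 36 = 1080.

1080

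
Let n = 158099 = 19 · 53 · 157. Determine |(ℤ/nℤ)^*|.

146016

φ(19) = 19 − 1 = 18.
φ(53) = 53 − 1 = 52.
φ(157) = 157 − 1 = 156.
Multiply: 18 · 52 · 156 = 146016.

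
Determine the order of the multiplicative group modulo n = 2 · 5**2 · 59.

1160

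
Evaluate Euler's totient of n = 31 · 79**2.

φ(31) = 31 − 1 = 30.
φ(79^2) = 79^2 − 79^1 = 6241 − 79 = 6162.
Since φ is multiplicative, φ(193471) = 30 · 6162 = 184860.

184860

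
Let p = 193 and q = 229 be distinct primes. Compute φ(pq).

43776

φ(pq) = (p−1)(q−1) = 192 · 228 = 43776.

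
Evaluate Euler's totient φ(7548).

2304

First factor: 7548 = 2^2 · 3 · 17 · 37.
φ(2^2) = 2^2 − 2^1 = 4 − 2 = 2.
φ(3) = 3 − 1 = 2.
φ(17) = 17 − 1 = 16.
φ(37) = 37 − 1 = 36.
φ(7548) = 2 × 2 × 16 × 36 = 2304.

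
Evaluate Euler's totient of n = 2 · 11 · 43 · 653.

273840

φ(617738) = 617738 · (1 − 1/2) · (1 − 1/11) · (1 − 1/43) · (1 − 1/653)
       = 617738 · 273840/617738 = 273840.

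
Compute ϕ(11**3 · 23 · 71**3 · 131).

1221141922000

φ(1435331557033) = 1435331557033 · (1 − 1/11) · (1 − 1/23) · (1 − 1/71) · (1 − 1/131)
       = 1435331557033 · 2002000/2353153 = 1221141922000.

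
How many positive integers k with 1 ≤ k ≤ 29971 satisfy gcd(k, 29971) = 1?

26880

First factor: 29971 = 17 × 41 × 43.
φ(17) = 17 − 1 = 16.
φ(41) = 41 − 1 = 40.
φ(43) = 43 − 1 = 42.
Multiply: 16 · 40 · 42 = 26880.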